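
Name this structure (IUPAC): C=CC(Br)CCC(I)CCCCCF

Counting along the main chain through the multiple bond gives 11 carbons: the parent is undecane.
The chain contains a C=C double bond, so the unsaturation ending is -ene.
Number the chain so that numbering from this end puts the double bond at C-1 rather than C-10.
That gives the double bond between C-1 and C-2; a bromo group at C-3; a fluoro group at C-11; an iodo group at C-6.
Prefixes are listed alphabetically: bromo, fluoro, iodo.
Assembling the pieces gives 3-bromo-11-fluoro-6-iodoundec-1-ene.

3-bromo-11-fluoro-6-iodoundec-1-ene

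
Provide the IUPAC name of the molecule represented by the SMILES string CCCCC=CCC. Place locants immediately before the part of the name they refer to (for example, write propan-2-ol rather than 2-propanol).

Counting along the main chain through the multiple bond gives 8 carbons: the parent is octane.
The chain contains a C=C double bond, so the unsaturation ending is -ene.
Number the chain so that numbering from this end puts the double bond at C-3 rather than C-5.
With this numbering: the double bond between C-3 and C-4.
The name is oct-3-ene.

oct-3-ene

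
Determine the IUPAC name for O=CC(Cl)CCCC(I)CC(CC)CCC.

2-chloro-8-ethyl-6-iodoundecanal

The longest carbon chain that includes the –CHO group has 11 carbons, so the parent hydride is undecane.
The principal characteristic group is an aldehyde (terminal –CHO), named with the suffix -al.
Number the chain so that the aldehyde carbon is C-1 by definition.
This places a chloro group at C-2; an ethyl group at C-8; an iodo group at C-6.
Prefixes are listed alphabetically: chloro, ethyl, iodo.
The name is 2-chloro-8-ethyl-6-iodoundecanal.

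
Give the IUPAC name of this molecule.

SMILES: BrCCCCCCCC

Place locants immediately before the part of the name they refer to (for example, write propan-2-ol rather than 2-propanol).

1-bromooctane

The longest continuous carbon chain has 8 atoms, so the parent hydride is octane.
The numbering direction is chosen so that the substituent locant set {1} is lower than {8} at the first point of difference.
That gives a bromo group at C-1.
Assembling the pieces gives 1-bromooctane.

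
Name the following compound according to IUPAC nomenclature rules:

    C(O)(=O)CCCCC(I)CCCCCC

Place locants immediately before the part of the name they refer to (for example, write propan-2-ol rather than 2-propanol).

6-iodododecanoic acid

Counting along the main chain through the –COOH group gives 12 carbons: the parent is dodecane.
A carboxylic acid (terminal –COOH) is the principal characteristic group, giving the suffix -oic acid.
Choose the numbering such that the carboxylic acid carbon is C-1 by definition.
This places an iodo group at C-6.
The name is 6-iodododecanoic acid.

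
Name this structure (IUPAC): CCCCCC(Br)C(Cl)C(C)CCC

The longest continuous carbon chain has 11 atoms, so the parent hydride is undecane.
Choose the numbering such that the substituent locant set {4,5,6} is lower than {6,7,8} at the first point of difference.
That gives a bromo group at C-6; a chloro group at C-5; a methyl group at C-4.
Prefixes are listed alphabetically: bromo, chloro, methyl.
The name is 6-bromo-5-chloro-4-methylundecane.

6-bromo-5-chloro-4-methylundecane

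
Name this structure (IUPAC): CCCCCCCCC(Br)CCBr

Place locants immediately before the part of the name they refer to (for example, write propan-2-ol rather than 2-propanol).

1,3-dibromoundecane

The longest continuous carbon chain has 11 atoms, so the parent hydride is undecane.
The numbering direction is chosen so that the substituent locant set {1,3} is lower than {9,11} at the first point of difference.
That gives bromo groups at C-1 and C-3.
Assembling the pieces gives 1,3-dibromoundecane.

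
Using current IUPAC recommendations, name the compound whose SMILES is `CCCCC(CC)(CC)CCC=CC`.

6,6-diethyldec-2-ene

The longest carbon chain that includes the multiple bond has 10 carbons, so the parent hydride is decane.
The chain contains a C=C double bond, so the unsaturation ending is -ene.
Number the chain so that numbering from this end puts the double bond at C-2 rather than C-8.
That gives the double bond between C-2 and C-3; two ethyl groups at C-6.
Assembling the pieces gives 6,6-diethyldec-2-ene.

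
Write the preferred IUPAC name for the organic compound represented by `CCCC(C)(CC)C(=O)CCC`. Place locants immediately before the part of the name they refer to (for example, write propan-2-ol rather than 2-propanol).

5-ethyl-5-methyloctan-4-one

The longest carbon chain that includes the carbonyl has 8 carbons, so the parent hydride is octane.
A ketone (C=O on an internal carbon) is the principal characteristic group, giving the suffix -one.
Number the chain so that numbering from this end puts the carbonyl group at C-4 rather than C-5.
This places the carbonyl at C-4; an ethyl group at C-5; a methyl group at C-5.
Prefixes are listed alphabetically: ethyl, methyl.
The name is 5-ethyl-5-methyloctan-4-one.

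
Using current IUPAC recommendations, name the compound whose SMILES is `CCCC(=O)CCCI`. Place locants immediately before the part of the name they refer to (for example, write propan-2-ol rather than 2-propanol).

The longest carbon chain that includes the carbonyl has 7 carbons, so the parent hydride is heptane.
The highest-priority functional group is a ketone (C=O on an internal carbon), so the name ends in -one.
The numbering direction is chosen so that the substituent locant set {1} is lower than {7} at the first point of difference.
With this numbering: the carbonyl at C-4; an iodo group at C-1.
The name is 1-iodoheptan-4-one.

1-iodoheptan-4-one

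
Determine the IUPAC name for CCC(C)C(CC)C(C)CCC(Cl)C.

2-chloro-6-ethyl-5,7-dimethylnonane

The parent chain contains 9 carbons (nonane).
Choose the numbering such that the substituent locant set {2,5,6,7} is lower than {3,4,5,8} at the first point of difference.
This places a chloro group at C-2; an ethyl group at C-6; methyl groups at C-5 and C-7.
The substituents are ordered alphabetically, ignoring any di-/tri- multipliers.
Putting it together: 2-chloro-6-ethyl-5,7-dimethylnonane.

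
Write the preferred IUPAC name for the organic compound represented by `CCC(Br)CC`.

The parent chain contains 5 carbons (pentane).
Both numbering directions give the same locant set; either may be used.
That gives a bromo group at C-3.
Assembling the pieces gives 3-bromopentane.

3-bromopentane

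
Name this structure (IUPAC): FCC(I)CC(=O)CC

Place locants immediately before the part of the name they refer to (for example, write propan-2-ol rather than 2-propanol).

6-fluoro-5-iodohexan-3-one

The longest chain bearing the carbonyl is 6 carbons long (hexane).
The principal characteristic group is a ketone (C=O on an internal carbon), named with the suffix -one.
Number the chain so that numbering from this end puts the carbonyl group at C-3 rather than C-4.
With this numbering: the carbonyl at C-3; a fluoro group at C-6; an iodo group at C-5.
Prefixes are listed alphabetically: fluoro, iodo.
The name is 6-fluoro-5-iodohexan-3-one.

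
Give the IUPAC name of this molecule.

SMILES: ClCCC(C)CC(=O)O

5-chloro-3-methylpentanoic acid

The longest chain bearing the –COOH group is 5 carbons long (pentane).
The principal characteristic group is a carboxylic acid (terminal –COOH), named with the suffix -oic acid.
The numbering direction is chosen so that the carboxylic acid carbon is C-1 by definition.
With this numbering: a chloro group at C-5; a methyl group at C-3.
Substituent prefixes are cited in alphabetical order (multiplying prefixes like di-/tri- are ignored for ordering).
Putting it together: 5-chloro-3-methylpentanoic acid.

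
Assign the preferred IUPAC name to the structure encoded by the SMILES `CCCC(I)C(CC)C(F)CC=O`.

The longest chain bearing the –CHO group is 8 carbons long (octane).
The highest-priority functional group is an aldehyde (terminal –CHO), so the name ends in -al.
Choose the numbering such that the aldehyde carbon is C-1 by definition.
With this numbering: an ethyl group at C-4; a fluoro group at C-3; an iodo group at C-5.
The substituents are ordered alphabetically, ignoring any di-/tri- multipliers.
Assembling the pieces gives 4-ethyl-3-fluoro-5-iodooctanal.

4-ethyl-3-fluoro-5-iodooctanal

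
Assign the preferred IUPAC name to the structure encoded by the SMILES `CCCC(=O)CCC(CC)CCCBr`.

10-bromo-7-ethyldecan-4-one

Counting along the main chain through the carbonyl gives 10 carbons: the parent is decane.
A ketone (C=O on an internal carbon) is the principal characteristic group, giving the suffix -one.
The numbering direction is chosen so that numbering from this end puts the carbonyl group at C-4 rather than C-7.
With this numbering: the carbonyl at C-4; a bromo group at C-10; an ethyl group at C-7.
Prefixes are listed alphabetically: bromo, ethyl.
The name is 10-bromo-7-ethyldecan-4-one.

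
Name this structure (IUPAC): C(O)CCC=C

pent-4-en-1-ol

The longest carbon chain that includes the –OH group and the multiple bond has 5 carbons, so the parent hydride is pentane.
An alcohol (–OH) is the principal characteristic group, giving the suffix -ol.
A C=C double bond in the chain gives the infix -ene-.
Number the chain so that numbering from this end puts the hydroxyl group at C-1 rather than C-5.
This places the hydroxyl at C-1; the double bond between C-4 and C-5.
Putting it together: pent-4-en-1-ol.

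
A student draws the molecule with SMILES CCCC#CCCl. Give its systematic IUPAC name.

Counting along the main chain through the multiple bond gives 6 carbons: the parent is hexane.
A C≡C triple bond in the chain gives the infix -yne-.
Number the chain so that numbering from this end puts the triple bond at C-2 rather than C-4.
That gives the triple bond between C-2 and C-3; a chloro group at C-1.
Putting it together: 1-chlorohex-2-yne.

1-chlorohex-2-yne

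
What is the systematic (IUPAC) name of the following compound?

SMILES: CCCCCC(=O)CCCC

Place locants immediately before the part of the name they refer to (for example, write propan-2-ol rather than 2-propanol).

The longest carbon chain that includes the carbonyl has 10 carbons, so the parent hydride is decane.
The highest-priority functional group is a ketone (C=O on an internal carbon), so the name ends in -one.
Choose the numbering such that numbering from this end puts the carbonyl group at C-5 rather than C-6.
That gives the carbonyl at C-5.
The name is decan-5-one.

decan-5-one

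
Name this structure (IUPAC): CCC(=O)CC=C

The longest chain bearing the carbonyl and the multiple bond is 6 carbons long (hexane).
The highest-priority functional group is a ketone (C=O on an internal carbon), so the name ends in -one.
The chain contains a C=C double bond, so the unsaturation ending is -ene.
The numbering direction is chosen so that numbering from this end puts the carbonyl group at C-3 rather than C-4.
With this numbering: the carbonyl at C-3; the double bond between C-5 and C-6.
The name is hex-5-en-3-one.

hex-5-en-3-one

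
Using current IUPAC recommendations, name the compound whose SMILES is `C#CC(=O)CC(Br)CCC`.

5-bromooct-1-yn-3-one

Counting along the main chain through the carbonyl and the multiple bond gives 8 carbons: the parent is octane.
A ketone (C=O on an internal carbon) is the principal characteristic group, giving the suffix -one.
A C≡C triple bond in the chain gives the infix -yne-.
The numbering direction is chosen so that numbering from this end puts the carbonyl group at C-3 rather than C-6.
With this numbering: the carbonyl at C-3; the triple bond between C-1 and C-2; a bromo group at C-5.
Putting it together: 5-bromooct-1-yn-3-one.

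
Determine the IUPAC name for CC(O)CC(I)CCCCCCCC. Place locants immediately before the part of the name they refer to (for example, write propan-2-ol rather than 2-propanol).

4-iodododecan-2-ol

The longest chain bearing the –OH group is 12 carbons long (dodecane).
An alcohol (–OH) is the principal characteristic group, giving the suffix -ol.
The numbering direction is chosen so that numbering from this end puts the hydroxyl group at C-2 rather than C-11.
With this numbering: the hydroxyl at C-2; an iodo group at C-4.
Assembling the pieces gives 4-iodododecan-2-ol.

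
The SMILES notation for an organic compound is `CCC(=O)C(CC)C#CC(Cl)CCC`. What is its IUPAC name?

7-chloro-4-ethyldec-5-yn-3-one

Counting along the main chain through the carbonyl and the multiple bond gives 10 carbons: the parent is decane.
A ketone (C=O on an internal carbon) is the principal characteristic group, giving the suffix -one.
A C≡C triple bond in the chain gives the infix -yne-.
The numbering direction is chosen so that numbering from this end puts the carbonyl group at C-3 rather than C-8.
This places the carbonyl at C-3; the triple bond between C-5 and C-6; a chloro group at C-7; an ethyl group at C-4.
The substituents are ordered alphabetically, ignoring any di-/tri- multipliers.
Putting it together: 7-chloro-4-ethyldec-5-yn-3-one.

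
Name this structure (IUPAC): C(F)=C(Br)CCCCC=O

6-bromo-7-fluorohept-6-enal

The longest chain bearing the –CHO group and the multiple bond is 7 carbons long (heptane).
The principal characteristic group is an aldehyde (terminal –CHO), named with the suffix -al.
The chain contains a C=C double bond, so the unsaturation ending is -ene.
Choose the numbering such that the aldehyde carbon is C-1 by definition.
With this numbering: the double bond between C-6 and C-7; a bromo group at C-6; a fluoro group at C-7.
Prefixes are listed alphabetically: bromo, fluoro.
The name is 6-bromo-7-fluorohept-6-enal.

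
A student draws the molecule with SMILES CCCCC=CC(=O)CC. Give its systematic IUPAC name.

non-4-en-3-one

The longest carbon chain that includes the carbonyl and the multiple bond has 9 carbons, so the parent hydride is nonane.
A ketone (C=O on an internal carbon) is the principal characteristic group, giving the suffix -one.
The chain contains a C=C double bond, so the unsaturation ending is -ene.
Choose the numbering such that numbering from this end puts the carbonyl group at C-3 rather than C-7.
With this numbering: the carbonyl at C-3; the double bond between C-4 and C-5.
The name is non-4-en-3-one.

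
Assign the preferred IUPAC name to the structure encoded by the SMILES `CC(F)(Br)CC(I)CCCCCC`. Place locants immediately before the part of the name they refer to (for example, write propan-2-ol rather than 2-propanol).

The longest continuous carbon chain has 10 atoms, so the parent hydride is decane.
Choose the numbering such that the substituent locant set {2,2,4} is lower than {7,9,9} at the first point of difference.
With this numbering: a bromo group at C-2; a fluoro group at C-2; an iodo group at C-4.
The substituents are ordered alphabetically, ignoring any di-/tri- multipliers.
The name is 2-bromo-2-fluoro-4-iododecane.

2-bromo-2-fluoro-4-iododecane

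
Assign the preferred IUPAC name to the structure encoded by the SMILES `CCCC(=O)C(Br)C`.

The longest chain bearing the carbonyl is 6 carbons long (hexane).
The principal characteristic group is a ketone (C=O on an internal carbon), named with the suffix -one.
Choose the numbering such that numbering from this end puts the carbonyl group at C-3 rather than C-4.
With this numbering: the carbonyl at C-3; a bromo group at C-2.
The name is 2-bromohexan-3-one.

2-bromohexan-3-one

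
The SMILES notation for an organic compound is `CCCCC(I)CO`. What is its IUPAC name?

2-iodohexan-1-ol

The longest chain bearing the –OH group is 6 carbons long (hexane).
The principal characteristic group is an alcohol (–OH), named with the suffix -ol.
Number the chain so that numbering from this end puts the hydroxyl group at C-1 rather than C-6.
This places the hydroxyl at C-1; an iodo group at C-2.
The name is 2-iodohexan-1-ol.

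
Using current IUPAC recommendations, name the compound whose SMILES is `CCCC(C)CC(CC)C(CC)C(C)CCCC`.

The parent chain contains 12 carbons (dodecane).
Choose the numbering such that the substituent locant set {4,6,7,8} is lower than {5,6,7,9} at the first point of difference.
This places ethyl groups at C-6 and C-7; methyl groups at C-4 and C-8.
Substituent prefixes are cited in alphabetical order (multiplying prefixes like di-/tri- are ignored for ordering).
Putting it together: 6,7-diethyl-4,8-dimethyldodecane.

6,7-diethyl-4,8-dimethyldodecane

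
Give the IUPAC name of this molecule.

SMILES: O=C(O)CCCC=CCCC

non-5-enoic acid

The longest carbon chain that includes the –COOH group and the multiple bond has 9 carbons, so the parent hydride is nonane.
A carboxylic acid (terminal –COOH) is the principal characteristic group, giving the suffix -oic acid.
The chain contains a C=C double bond, so the unsaturation ending is -ene.
The numbering direction is chosen so that the carboxylic acid carbon is C-1 by definition.
That gives the double bond between C-5 and C-6.
Assembling the pieces gives non-5-enoic acid.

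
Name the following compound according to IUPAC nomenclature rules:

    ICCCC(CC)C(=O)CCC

5-ethyl-8-iodooctan-4-one

The longest chain bearing the carbonyl is 8 carbons long (octane).
A ketone (C=O on an internal carbon) is the principal characteristic group, giving the suffix -one.
Choose the numbering such that numbering from this end puts the carbonyl group at C-4 rather than C-5.
With this numbering: the carbonyl at C-4; an ethyl group at C-5; an iodo group at C-8.
Prefixes are listed alphabetically: ethyl, iodo.
The name is 5-ethyl-8-iodooctan-4-one.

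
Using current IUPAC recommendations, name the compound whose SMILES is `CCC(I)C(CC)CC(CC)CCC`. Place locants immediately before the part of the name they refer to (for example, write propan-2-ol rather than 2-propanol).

The longest continuous carbon chain has 9 atoms, so the parent hydride is nonane.
The numbering direction is chosen so that the substituent locant set {3,4,6} is lower than {4,6,7} at the first point of difference.
That gives ethyl groups at C-4 and C-6; an iodo group at C-3.
Prefixes are listed alphabetically: ethyl, iodo.
The name is 4,6-diethyl-3-iodononane.

4,6-diethyl-3-iodononane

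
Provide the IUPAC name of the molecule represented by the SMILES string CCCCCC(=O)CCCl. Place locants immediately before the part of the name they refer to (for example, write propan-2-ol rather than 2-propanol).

The longest chain bearing the carbonyl is 8 carbons long (octane).
The principal characteristic group is a ketone (C=O on an internal carbon), named with the suffix -one.
Number the chain so that numbering from this end puts the carbonyl group at C-3 rather than C-6.
With this numbering: the carbonyl at C-3; a chloro group at C-1.
Assembling the pieces gives 1-chlorooctan-3-one.

1-chlorooctan-3-one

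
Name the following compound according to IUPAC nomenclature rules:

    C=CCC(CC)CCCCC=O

The longest carbon chain that includes the –CHO group and the multiple bond has 9 carbons, so the parent hydride is nonane.
An aldehyde (terminal –CHO) is the principal characteristic group, giving the suffix -al.
The chain contains a C=C double bond, so the unsaturation ending is -ene.
Number the chain so that the aldehyde carbon is C-1 by definition.
That gives the double bond between C-8 and C-9; an ethyl group at C-6.
Assembling the pieces gives 6-ethylnon-8-enal.

6-ethylnon-8-enal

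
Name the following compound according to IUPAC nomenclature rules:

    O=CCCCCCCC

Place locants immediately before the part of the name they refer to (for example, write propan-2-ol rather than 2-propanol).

The longest carbon chain that includes the –CHO group has 8 carbons, so the parent hydride is octane.
The highest-priority functional group is an aldehyde (terminal –CHO), so the name ends in -al.
Number the chain so that the aldehyde carbon is C-1 by definition.
Putting it together: octanal.

octanal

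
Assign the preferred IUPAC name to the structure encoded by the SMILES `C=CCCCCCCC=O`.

Counting along the main chain through the –CHO group and the multiple bond gives 9 carbons: the parent is nonane.
The principal characteristic group is an aldehyde (terminal –CHO), named with the suffix -al.
The chain contains a C=C double bond, so the unsaturation ending is -ene.
Number the chain so that the aldehyde carbon is C-1 by definition.
With this numbering: the double bond between C-8 and C-9.
Putting it together: non-8-enal.

non-8-enal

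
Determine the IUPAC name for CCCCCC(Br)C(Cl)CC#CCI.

Counting along the main chain through the multiple bond gives 11 carbons: the parent is undecane.
A C≡C triple bond in the chain gives the infix -yne-.
The numbering direction is chosen so that numbering from this end puts the triple bond at C-2 rather than C-9.
That gives the triple bond between C-2 and C-3; a bromo group at C-6; a chloro group at C-5; an iodo group at C-1.
Substituent prefixes are cited in alphabetical order (multiplying prefixes like di-/tri- are ignored for ordering).
Assembling the pieces gives 6-bromo-5-chloro-1-iodoundec-2-yne.

6-bromo-5-chloro-1-iodoundec-2-yne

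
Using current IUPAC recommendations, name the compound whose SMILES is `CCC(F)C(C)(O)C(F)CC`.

The longest chain bearing the –OH group is 7 carbons long (heptane).
An alcohol (–OH) is the principal characteristic group, giving the suffix -ol.
The molecule is symmetric, so either numbering direction gives the same locants.
With this numbering: the hydroxyl at C-4; fluoro groups at C-3 and C-5; a methyl group at C-4.
Prefixes are listed alphabetically: fluoro, methyl.
Assembling the pieces gives 3,5-difluoro-4-methylheptan-4-ol.

3,5-difluoro-4-methylheptan-4-ol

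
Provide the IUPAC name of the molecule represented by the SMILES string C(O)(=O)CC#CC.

pent-3-ynoic acid

Counting along the main chain through the –COOH group and the multiple bond gives 5 carbons: the parent is pentane.
A carboxylic acid (terminal –COOH) is the principal characteristic group, giving the suffix -oic acid.
A C≡C triple bond in the chain gives the infix -yne-.
Choose the numbering such that the carboxylic acid carbon is C-1 by definition.
This places the triple bond between C-3 and C-4.
Putting it together: pent-3-ynoic acid.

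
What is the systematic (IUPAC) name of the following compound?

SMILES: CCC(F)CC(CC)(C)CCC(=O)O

4-ethyl-6-fluoro-4-methyloctanoic acid

The longest carbon chain that includes the –COOH group has 8 carbons, so the parent hydride is octane.
The highest-priority functional group is a carboxylic acid (terminal –COOH), so the name ends in -oic acid.
Number the chain so that the carboxylic acid carbon is C-1 by definition.
With this numbering: an ethyl group at C-4; a fluoro group at C-6; a methyl group at C-4.
The substituents are ordered alphabetically, ignoring any di-/tri- multipliers.
Putting it together: 4-ethyl-6-fluoro-4-methyloctanoic acid.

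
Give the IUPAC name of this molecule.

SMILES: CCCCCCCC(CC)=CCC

4-ethylundec-3-ene

The longest carbon chain that includes the multiple bond has 11 carbons, so the parent hydride is undecane.
There is one C=C double bond, indicated by the ending -ene.
The numbering direction is chosen so that numbering from this end puts the double bond at C-3 rather than C-8.
This places the double bond between C-3 and C-4; an ethyl group at C-4.
Putting it together: 4-ethylundec-3-ene.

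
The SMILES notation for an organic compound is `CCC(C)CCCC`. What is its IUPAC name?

The longest continuous carbon chain has 7 atoms, so the parent hydride is heptane.
The numbering direction is chosen so that the substituent locant set {3} is lower than {5} at the first point of difference.
This places a methyl group at C-3.
The name is 3-methylheptane.

3-methylheptane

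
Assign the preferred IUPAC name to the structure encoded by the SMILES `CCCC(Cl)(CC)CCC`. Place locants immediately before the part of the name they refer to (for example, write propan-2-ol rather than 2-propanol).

4-chloro-4-ethylheptane

The longest continuous carbon chain has 7 atoms, so the parent hydride is heptane.
Numbering from either end gives identical locants here.
This places a chloro group at C-4; an ethyl group at C-4.
Prefixes are listed alphabetically: chloro, ethyl.
Assembling the pieces gives 4-chloro-4-ethylheptane.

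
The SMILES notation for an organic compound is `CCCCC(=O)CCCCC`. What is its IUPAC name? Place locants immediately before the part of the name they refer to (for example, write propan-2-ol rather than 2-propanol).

The longest carbon chain that includes the carbonyl has 10 carbons, so the parent hydride is decane.
A ketone (C=O on an internal carbon) is the principal characteristic group, giving the suffix -one.
Number the chain so that numbering from this end puts the carbonyl group at C-5 rather than C-6.
This places the carbonyl at C-5.
The name is decan-5-one.

decan-5-one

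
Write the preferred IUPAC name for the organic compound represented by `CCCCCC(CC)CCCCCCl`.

1-chloro-6-ethylundecane

The parent chain contains 11 carbons (undecane).
Number the chain so that the substituent locant set {1,6} is lower than {6,11} at the first point of difference.
This places a chloro group at C-1; an ethyl group at C-6.
The substituents are ordered alphabetically, ignoring any di-/tri- multipliers.
Assembling the pieces gives 1-chloro-6-ethylundecane.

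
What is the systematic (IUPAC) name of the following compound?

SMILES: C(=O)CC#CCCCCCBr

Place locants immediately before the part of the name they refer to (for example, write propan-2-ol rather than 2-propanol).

The longest carbon chain that includes the –CHO group and the multiple bond has 9 carbons, so the parent hydride is nonane.
An aldehyde (terminal –CHO) is the principal characteristic group, giving the suffix -al.
A C≡C triple bond in the chain gives the infix -yne-.
Choose the numbering such that the aldehyde carbon is C-1 by definition.
This places the triple bond between C-3 and C-4; a bromo group at C-9.
Putting it together: 9-bromonon-3-ynal.

9-bromonon-3-ynal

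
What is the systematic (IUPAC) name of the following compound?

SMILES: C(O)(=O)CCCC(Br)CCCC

5-bromononanoic acid

Counting along the main chain through the –COOH group gives 9 carbons: the parent is nonane.
A carboxylic acid (terminal –COOH) is the principal characteristic group, giving the suffix -oic acid.
The numbering direction is chosen so that the carboxylic acid carbon is C-1 by definition.
That gives a bromo group at C-5.
The name is 5-bromononanoic acid.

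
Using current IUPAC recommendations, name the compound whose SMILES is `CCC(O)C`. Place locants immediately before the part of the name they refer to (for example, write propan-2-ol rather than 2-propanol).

butan-2-ol

The longest chain bearing the –OH group is 4 carbons long (butane).
The highest-priority functional group is an alcohol (–OH), so the name ends in -ol.
Choose the numbering such that numbering from this end puts the hydroxyl group at C-2 rather than C-3.
This places the hydroxyl at C-2.
The name is butan-2-ol.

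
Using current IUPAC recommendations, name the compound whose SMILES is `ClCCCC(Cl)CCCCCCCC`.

1,4-dichlorododecane

The longest continuous carbon chain has 12 atoms, so the parent hydride is dodecane.
Number the chain so that the substituent locant set {1,4} is lower than {9,12} at the first point of difference.
With this numbering: chloro groups at C-1 and C-4.
The name is 1,4-dichlorododecane.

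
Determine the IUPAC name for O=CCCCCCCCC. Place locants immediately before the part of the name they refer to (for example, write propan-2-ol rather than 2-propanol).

The longest carbon chain that includes the –CHO group has 9 carbons, so the parent hydride is nonane.
An aldehyde (terminal –CHO) is the principal characteristic group, giving the suffix -al.
Number the chain so that the aldehyde carbon is C-1 by definition.
Putting it together: nonanal.

nonanal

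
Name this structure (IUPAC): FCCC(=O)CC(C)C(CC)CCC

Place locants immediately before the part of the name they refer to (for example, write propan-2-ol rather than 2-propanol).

6-ethyl-1-fluoro-5-methylnonan-3-one

Counting along the main chain through the carbonyl gives 9 carbons: the parent is nonane.
A ketone (C=O on an internal carbon) is the principal characteristic group, giving the suffix -one.
The numbering direction is chosen so that numbering from this end puts the carbonyl group at C-3 rather than C-7.
With this numbering: the carbonyl at C-3; an ethyl group at C-6; a fluoro group at C-1; a methyl group at C-5.
The substituents are ordered alphabetically, ignoring any di-/tri- multipliers.
The name is 6-ethyl-1-fluoro-5-methylnonan-3-one.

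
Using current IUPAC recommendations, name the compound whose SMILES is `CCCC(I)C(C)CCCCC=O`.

7-iodo-6-methyldecanal

The longest carbon chain that includes the –CHO group has 10 carbons, so the parent hydride is decane.
An aldehyde (terminal –CHO) is the principal characteristic group, giving the suffix -al.
Choose the numbering such that the aldehyde carbon is C-1 by definition.
That gives an iodo group at C-7; a methyl group at C-6.
Prefixes are listed alphabetically: iodo, methyl.
Assembling the pieces gives 7-iodo-6-methyldecanal.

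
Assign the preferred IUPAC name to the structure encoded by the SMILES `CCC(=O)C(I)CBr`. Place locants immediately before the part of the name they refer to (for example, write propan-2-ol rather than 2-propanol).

1-bromo-2-iodopentan-3-one

The longest chain bearing the carbonyl is 5 carbons long (pentane).
The principal characteristic group is a ketone (C=O on an internal carbon), named with the suffix -one.
The numbering direction is chosen so that the substituent locant set {1,2} is lower than {4,5} at the first point of difference.
This places the carbonyl at C-3; a bromo group at C-1; an iodo group at C-2.
Prefixes are listed alphabetically: bromo, iodo.
Putting it together: 1-bromo-2-iodopentan-3-one.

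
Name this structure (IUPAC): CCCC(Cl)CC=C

The longest chain bearing the multiple bond is 7 carbons long (heptane).
The chain contains a C=C double bond, so the unsaturation ending is -ene.
Choose the numbering such that numbering from this end puts the double bond at C-1 rather than C-6.
This places the double bond between C-1 and C-2; a chloro group at C-4.
Assembling the pieces gives 4-chlorohept-1-ene.

4-chlorohept-1-ene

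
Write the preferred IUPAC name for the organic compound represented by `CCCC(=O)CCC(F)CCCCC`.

7-fluorododecan-4-one

The longest carbon chain that includes the carbonyl has 12 carbons, so the parent hydride is dodecane.
A ketone (C=O on an internal carbon) is the principal characteristic group, giving the suffix -one.
The numbering direction is chosen so that numbering from this end puts the carbonyl group at C-4 rather than C-9.
That gives the carbonyl at C-4; a fluoro group at C-7.
Putting it together: 7-fluorododecan-4-one.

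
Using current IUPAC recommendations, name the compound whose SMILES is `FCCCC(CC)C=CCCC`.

Counting along the main chain through the multiple bond gives 9 carbons: the parent is nonane.
A C=C double bond in the chain gives the infix -ene-.
Choose the numbering such that numbering from this end puts the double bond at C-4 rather than C-5.
That gives the double bond between C-4 and C-5; an ethyl group at C-6; a fluoro group at C-9.
Prefixes are listed alphabetically: ethyl, fluoro.
The name is 6-ethyl-9-fluoronon-4-ene.

6-ethyl-9-fluoronon-4-ene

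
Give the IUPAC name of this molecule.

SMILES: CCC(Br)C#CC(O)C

Counting along the main chain through the –OH group and the multiple bond gives 7 carbons: the parent is heptane.
The principal characteristic group is an alcohol (–OH), named with the suffix -ol.
There is one C≡C triple bond, indicated by the ending -yne.
The numbering direction is chosen so that numbering from this end puts the hydroxyl group at C-2 rather than C-6.
That gives the hydroxyl at C-2; the triple bond between C-3 and C-4; a bromo group at C-5.
Assembling the pieces gives 5-bromohept-3-yn-2-ol.

5-bromohept-3-yn-2-ol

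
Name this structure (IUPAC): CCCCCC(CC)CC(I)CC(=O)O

The longest chain bearing the –COOH group is 10 carbons long (decane).
The highest-priority functional group is a carboxylic acid (terminal –COOH), so the name ends in -oic acid.
The numbering direction is chosen so that the carboxylic acid carbon is C-1 by definition.
With this numbering: an ethyl group at C-5; an iodo group at C-3.
Substituent prefixes are cited in alphabetical order (multiplying prefixes like di-/tri- are ignored for ordering).
The name is 5-ethyl-3-iododecanoic acid.

5-ethyl-3-iododecanoic acid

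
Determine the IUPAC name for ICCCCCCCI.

The longest continuous carbon chain has 7 atoms, so the parent hydride is heptane.
Both numbering directions give the same locant set; either may be used.
That gives iodo groups at C-1 and C-7.
Assembling the pieces gives 1,7-diiodoheptane.

1,7-diiodoheptane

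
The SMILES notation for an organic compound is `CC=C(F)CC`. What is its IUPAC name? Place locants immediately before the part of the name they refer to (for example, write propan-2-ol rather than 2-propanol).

Counting along the main chain through the multiple bond gives 5 carbons: the parent is pentane.
The chain contains a C=C double bond, so the unsaturation ending is -ene.
The numbering direction is chosen so that numbering from this end puts the double bond at C-2 rather than C-3.
With this numbering: the double bond between C-2 and C-3; a fluoro group at C-3.
The name is 3-fluoropent-2-ene.

3-fluoropent-2-ene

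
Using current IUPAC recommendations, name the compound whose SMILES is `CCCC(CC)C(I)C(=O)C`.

Counting along the main chain through the carbonyl gives 7 carbons: the parent is heptane.
The principal characteristic group is a ketone (C=O on an internal carbon), named with the suffix -one.
Number the chain so that numbering from this end puts the carbonyl group at C-2 rather than C-6.
This places the carbonyl at C-2; an ethyl group at C-4; an iodo group at C-3.
Prefixes are listed alphabetically: ethyl, iodo.
Assembling the pieces gives 4-ethyl-3-iodoheptan-2-one.

4-ethyl-3-iodoheptan-2-one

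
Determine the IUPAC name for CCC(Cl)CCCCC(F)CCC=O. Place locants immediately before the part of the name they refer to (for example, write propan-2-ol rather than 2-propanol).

9-chloro-4-fluoroundecanal

Counting along the main chain through the –CHO group gives 11 carbons: the parent is undecane.
The principal characteristic group is an aldehyde (terminal –CHO), named with the suffix -al.
Choose the numbering such that the aldehyde carbon is C-1 by definition.
With this numbering: a chloro group at C-9; a fluoro group at C-4.
The substituents are ordered alphabetically, ignoring any di-/tri- multipliers.
Assembling the pieces gives 9-chloro-4-fluoroundecanal.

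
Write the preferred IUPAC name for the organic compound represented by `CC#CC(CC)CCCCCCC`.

4-ethylundec-2-yne

The longest carbon chain that includes the multiple bond has 11 carbons, so the parent hydride is undecane.
A C≡C triple bond in the chain gives the infix -yne-.
The numbering direction is chosen so that numbering from this end puts the triple bond at C-2 rather than C-9.
That gives the triple bond between C-2 and C-3; an ethyl group at C-4.
Putting it together: 4-ethylundec-2-yne.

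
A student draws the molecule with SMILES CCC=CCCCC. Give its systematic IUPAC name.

oct-3-ene

The longest carbon chain that includes the multiple bond has 8 carbons, so the parent hydride is octane.
A C=C double bond in the chain gives the infix -ene-.
Number the chain so that numbering from this end puts the double bond at C-3 rather than C-5.
With this numbering: the double bond between C-3 and C-4.
The name is oct-3-ene.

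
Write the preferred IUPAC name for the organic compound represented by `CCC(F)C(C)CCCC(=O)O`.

6-fluoro-5-methyloctanoic acid

Counting along the main chain through the –COOH group gives 8 carbons: the parent is octane.
The principal characteristic group is a carboxylic acid (terminal –COOH), named with the suffix -oic acid.
Choose the numbering such that the carboxylic acid carbon is C-1 by definition.
With this numbering: a fluoro group at C-6; a methyl group at C-5.
Prefixes are listed alphabetically: fluoro, methyl.
Putting it together: 6-fluoro-5-methyloctanoic acid.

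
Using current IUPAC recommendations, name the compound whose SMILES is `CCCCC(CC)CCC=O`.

4-ethyloctanal

Counting along the main chain through the –CHO group gives 8 carbons: the parent is octane.
The highest-priority functional group is an aldehyde (terminal –CHO), so the name ends in -al.
Choose the numbering such that the aldehyde carbon is C-1 by definition.
That gives an ethyl group at C-4.
The name is 4-ethyloctanal.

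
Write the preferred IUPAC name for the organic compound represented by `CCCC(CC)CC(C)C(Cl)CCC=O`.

Counting along the main chain through the –CHO group gives 10 carbons: the parent is decane.
The principal characteristic group is an aldehyde (terminal –CHO), named with the suffix -al.
Number the chain so that the aldehyde carbon is C-1 by definition.
This places a chloro group at C-4; an ethyl group at C-7; a methyl group at C-5.
The substituents are ordered alphabetically, ignoring any di-/tri- multipliers.
Assembling the pieces gives 4-chloro-7-ethyl-5-methyldecanal.

4-chloro-7-ethyl-5-methyldecanal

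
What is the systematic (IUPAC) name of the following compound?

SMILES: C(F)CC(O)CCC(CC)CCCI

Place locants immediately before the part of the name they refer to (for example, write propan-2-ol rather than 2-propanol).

6-ethyl-1-fluoro-9-iodononan-3-ol

The longest chain bearing the –OH group is 9 carbons long (nonane).
The highest-priority functional group is an alcohol (–OH), so the name ends in -ol.
Number the chain so that numbering from this end puts the hydroxyl group at C-3 rather than C-7.
That gives the hydroxyl at C-3; an ethyl group at C-6; a fluoro group at C-1; an iodo group at C-9.
The substituents are ordered alphabetically, ignoring any di-/tri- multipliers.
Putting it together: 6-ethyl-1-fluoro-9-iodononan-3-ol.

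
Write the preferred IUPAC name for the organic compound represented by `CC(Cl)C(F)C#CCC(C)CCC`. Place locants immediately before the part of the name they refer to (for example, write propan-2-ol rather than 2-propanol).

The longest carbon chain that includes the multiple bond has 10 carbons, so the parent hydride is decane.
The chain contains a C≡C triple bond, so the unsaturation ending is -yne.
Number the chain so that numbering from this end puts the triple bond at C-4 rather than C-6.
That gives the triple bond between C-4 and C-5; a chloro group at C-2; a fluoro group at C-3; a methyl group at C-7.
The substituents are ordered alphabetically, ignoring any di-/tri- multipliers.
Putting it together: 2-chloro-3-fluoro-7-methyldec-4-yne.

2-chloro-3-fluoro-7-methyldec-4-yne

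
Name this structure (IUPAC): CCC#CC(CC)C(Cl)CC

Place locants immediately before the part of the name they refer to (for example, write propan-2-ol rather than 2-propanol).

6-chloro-5-ethyloct-3-yne

The longest carbon chain that includes the multiple bond has 8 carbons, so the parent hydride is octane.
The chain contains a C≡C triple bond, so the unsaturation ending is -yne.
The numbering direction is chosen so that numbering from this end puts the triple bond at C-3 rather than C-5.
With this numbering: the triple bond between C-3 and C-4; a chloro group at C-6; an ethyl group at C-5.
Substituent prefixes are cited in alphabetical order (multiplying prefixes like di-/tri- are ignored for ordering).
The name is 6-chloro-5-ethyloct-3-yne.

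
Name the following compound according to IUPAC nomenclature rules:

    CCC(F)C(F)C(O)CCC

The longest chain bearing the –OH group is 8 carbons long (octane).
An alcohol (–OH) is the principal characteristic group, giving the suffix -ol.
Number the chain so that numbering from this end puts the hydroxyl group at C-4 rather than C-5.
This places the hydroxyl at C-4; fluoro groups at C-5 and C-6.
Assembling the pieces gives 5,6-difluorooctan-4-ol.

5,6-difluorooctan-4-ol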